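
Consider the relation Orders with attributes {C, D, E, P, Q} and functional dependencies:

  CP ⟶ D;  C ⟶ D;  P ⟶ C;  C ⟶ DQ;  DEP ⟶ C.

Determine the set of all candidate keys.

Attributes E, P never appear on any right-hand side, so every candidate key must contain {E, P}.
{E, P}⁺ = {C, D, E, P, Q}, which is all of the schema, so {E, P} is the only candidate key.

{E, P}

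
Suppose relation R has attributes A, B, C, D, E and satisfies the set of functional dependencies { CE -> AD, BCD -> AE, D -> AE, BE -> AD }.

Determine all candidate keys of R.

{B, C, D}⁺: BCD→AE adds A, E → {A, B, C, D, E}. Minimal: {C, D}⁺ = {A, C, D, E}; {B, D}⁺ = {A, B, D, E}; {B, C}⁺ = {B, C} — none reach the full schema.
{B, C, E}⁺: CE→AD adds A, D → {A, B, C, D, E}. Minimal: {C, E}⁺ = {A, C, D, E}; {B, E}⁺ = {A, B, D, E}; {B, C}⁺ = {B, C} — none reach the full schema.

{B, C, D}, {B, C, E}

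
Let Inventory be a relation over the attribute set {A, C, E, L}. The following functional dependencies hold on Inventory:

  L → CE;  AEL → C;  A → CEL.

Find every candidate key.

(A)

Attribute A never appears on the right-hand side of any dependency, so A must belong to every candidate key.
{A}⁺ = {A, C, E, L}, which is all of the schema, so {A} is the only candidate key.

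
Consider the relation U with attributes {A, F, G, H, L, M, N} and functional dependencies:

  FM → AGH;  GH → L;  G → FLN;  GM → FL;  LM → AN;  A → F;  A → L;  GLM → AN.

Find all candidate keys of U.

Attribute M never appears on the right-hand side of any dependency, so M must belong to every candidate key.
{M}⁺ = {M}, which is not all of the schema, so we must add further attributes.
{A, M}⁺: A→F adds F; A→L adds L; FM→AGH adds G, H; G→FLN adds N → {A, F, G, H, L, M, N}. Minimal: {M}⁺ = {M}; {A}⁺ = {A, F, L} — none reach the full schema.
{F, M}⁺: FM→AGH adds A, G, H; GH→L adds L; G→FLN adds N → {A, F, G, H, L, M, N}. Minimal: {M}⁺ = {M}; {F}⁺ = {F} — none reach the full schema.
{G, M}⁺: G→FLN adds F, L, N; LM→AN adds A; FM→AGH adds H → {A, F, G, H, L, M, N}. Minimal: {M}⁺ = {M}; {G}⁺ = {F, G, L, N} — none reach the full schema.
{L, M}⁺: LM→AN adds A, N; A→F adds F; FM→AGH adds G, H → {A, F, G, H, L, M, N}. Minimal: {M}⁺ = {M}; {L}⁺ = {L} — none reach the full schema.

AM, FM, GM, LM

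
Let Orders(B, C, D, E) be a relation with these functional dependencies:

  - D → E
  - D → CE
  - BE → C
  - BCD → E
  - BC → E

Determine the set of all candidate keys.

Attributes B, D never appear on any right-hand side, so every candidate key must contain {B, D}.
{B, D}⁺ = {B, C, D, E}, which is all of the schema, so {B, D} is the only candidate key.

(B, D)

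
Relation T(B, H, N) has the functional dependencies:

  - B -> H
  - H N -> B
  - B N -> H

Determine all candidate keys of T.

(B, N), (H, N)

Attribute N never appears on the right-hand side of any dependency, so N must belong to every candidate key.
{N}⁺ = {N}, which is not all of the schema, so we must add further attributes.
{B, N}⁺: B→H adds H → {B, H, N}. Minimal: {N}⁺ = {N}; {B}⁺ = {B, H} — none reach the full schema.
{H, N}⁺: HN→B adds B → {B, H, N}. Minimal: {N}⁺ = {N}; {H}⁺ = {H} — none reach the full schema.
Any other superkey contains one of these as a subset, so there are no further candidate keys.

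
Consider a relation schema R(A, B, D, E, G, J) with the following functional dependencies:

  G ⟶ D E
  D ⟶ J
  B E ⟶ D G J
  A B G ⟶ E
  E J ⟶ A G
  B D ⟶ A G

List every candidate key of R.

{B, D}⁺: D→J adds J; BD→AG adds A, G; G→DE adds E → {A, B, D, E, G, J}. Minimal: {D}⁺ = {D, J}; {B}⁺ = {B} — none reach the full schema.
{B, E}⁺: BE→DGJ adds D, G, J; EJ→AG adds A → {A, B, D, E, G, J}. Minimal: {E}⁺ = {E}; {B}⁺ = {B} — none reach the full schema.
{B, G}⁺: G→DE adds D, E; D→J adds J; EJ→AG adds A → {A, B, D, E, G, J}. Minimal: {G}⁺ = {A, D, E, G, J}; {B}⁺ = {B} — none reach the full schema.

(B, D); (B, E); (B, G)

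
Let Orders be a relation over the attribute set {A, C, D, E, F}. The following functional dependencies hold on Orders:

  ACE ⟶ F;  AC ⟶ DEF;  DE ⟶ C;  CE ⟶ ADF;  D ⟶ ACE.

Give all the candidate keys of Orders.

{D}, {A, C}, {C, E}

{D}⁺: D→ACE adds A, C, E; ACE→F adds F → {A, C, D, E, F}.
{A, C}⁺: AC→DEF adds D, E, F → {A, C, D, E, F}. Minimal: {C}⁺ = {C}; {A}⁺ = {A} — none reach the full schema.
{C, E}⁺: CE→ADF adds A, D, F → {A, C, D, E, F}. Minimal: {E}⁺ = {E}; {C}⁺ = {C} — none reach the full schema.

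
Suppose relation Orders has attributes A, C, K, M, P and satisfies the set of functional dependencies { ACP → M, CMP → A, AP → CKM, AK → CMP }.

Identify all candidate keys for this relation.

AK, AP, CMP

{A, K}⁺: AK→CMP adds C, M, P → {A, C, K, M, P}. Minimal: {K}⁺ = {K}; {A}⁺ = {A} — none reach the full schema.
{A, P}⁺: AP→CKM adds C, K, M → {A, C, K, M, P}. Minimal: {P}⁺ = {P}; {A}⁺ = {A} — none reach the full schema.
{C, M, P}⁺: CMP→A adds A; AP→CKM adds K → {A, C, K, M, P}. Minimal: {M, P}⁺ = {M, P}; {C, P}⁺ = {C, P}; {C, M}⁺ = {C, M} — none reach the full schema.
Any other superkey contains one of these as a subset, so there are no further candidate keys.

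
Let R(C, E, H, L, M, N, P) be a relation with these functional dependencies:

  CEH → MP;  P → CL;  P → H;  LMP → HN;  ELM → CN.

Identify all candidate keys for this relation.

Attribute E never appears on the right-hand side of any dependency, so E must belong to every candidate key.
{E}⁺ = {E}, which is not all of the schema, so we must add further attributes.
{E, P}⁺: P→CL adds C, L; P→H adds H; CEH→MP adds M; LMP→HN adds N → {C, E, H, L, M, N, P}. Minimal: {P}⁺ = {C, H, L, P}; {E}⁺ = {E} — none reach the full schema.
{C, E, H}⁺: CEH→MP adds M, P; P→CL adds L; LMP→HN adds N → {C, E, H, L, M, N, P}. Minimal: {E, H}⁺ = {E, H}; {C, H}⁺ = {C, H}; {C, E}⁺ = {C, E} — none reach the full schema.
{E, H, L, M}⁺: ELM→CN adds C, N; CEH→MP adds P → {C, E, H, L, M, N, P}. Minimal: {H, L, M}⁺ = {H, L, M}; {E, L, M}⁺ = {C, E, L, M, N}; {E, H, M}⁺ = {E, H, M}; … — none reach the full schema.

{E, P}, {C, E, H}, {E, H, L, M}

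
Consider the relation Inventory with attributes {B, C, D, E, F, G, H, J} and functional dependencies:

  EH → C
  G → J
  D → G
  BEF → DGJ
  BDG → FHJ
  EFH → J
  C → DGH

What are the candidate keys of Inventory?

{B, C, E}; {B, D, E}; {B, E, F}; {B, E, H}

Attributes B, E never appear on any right-hand side, so every candidate key must contain {B, E}.
{B, E}⁺ = {B, E}, which is not all of the schema, so we must add further attributes.
{B, C, E}⁺: C→DGH adds D, G, H; G→J adds J; BDG→FHJ adds F → {B, C, D, E, F, G, H, J}. Minimal: {C, E}⁺ = {C, D, E, G, H, J}; {B, E}⁺ = {B, E}; {B, C}⁺ = {B, C, D, F, G, H, J} — none reach the full schema.
{B, D, E}⁺: D→G adds G; BDG→FHJ adds F, H, J; EH→C adds C → {B, C, D, E, F, G, H, J}. Minimal: {D, E}⁺ = {D, E, G, J}; {B, E}⁺ = {B, E}; {B, D}⁺ = {B, D, F, G, H, J} — none reach the full schema.
{B, E, F}⁺: BEF→DGJ adds D, G, J; BDG→FHJ adds H; EH→C adds C → {B, C, D, E, F, G, H, J}. Minimal: {E, F}⁺ = {E, F}; {B, F}⁺ = {B, F}; {B, E}⁺ = {B, E} — none reach the full schema.
{B, E, H}⁺: EH→C adds C; C→DGH adds D, G; G→J adds J; BDG→FHJ adds F → {B, C, D, E, F, G, H, J}. Minimal: {E, H}⁺ = {C, D, E, G, H, J}; {B, H}⁺ = {B, H}; {B, E}⁺ = {B, E} — none reach the full schema.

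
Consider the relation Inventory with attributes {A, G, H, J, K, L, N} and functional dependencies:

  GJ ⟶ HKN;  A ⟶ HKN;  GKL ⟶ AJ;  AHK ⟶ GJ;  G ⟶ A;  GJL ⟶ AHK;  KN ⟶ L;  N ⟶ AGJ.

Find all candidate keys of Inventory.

{A}⁺: A→HKN adds H, K, N; AHK→GJ adds G, J; KN→L adds L → {A, G, H, J, K, L, N}.
{G}⁺: G→A adds A; A→HKN adds H, K, N; AHK→GJ adds J; KN→L adds L → {A, G, H, J, K, L, N}.
{N}⁺: N→AGJ adds A, G, J; GJ→HKN adds H, K; KN→L adds L → {A, G, H, J, K, L, N}.
Any other superkey contains one of these as a subset, so there are no further candidate keys.

A; G; N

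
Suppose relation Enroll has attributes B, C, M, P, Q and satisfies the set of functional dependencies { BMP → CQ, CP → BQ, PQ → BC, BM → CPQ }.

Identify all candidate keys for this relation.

BM; CMP; MPQ

Attribute M never appears on the right-hand side of any dependency, so M must belong to every candidate key.
{M}⁺ = {M}, which is not all of the schema, so we must add further attributes.
{B, M}⁺: BM→CPQ adds C, P, Q → {B, C, M, P, Q}.
{C, M, P}⁺: CP→BQ adds B, Q → {B, C, M, P, Q}.
{M, P, Q}⁺: PQ→BC adds B, C → {B, C, M, P, Q}.
Any other superkey contains one of these as a subset, so there are no further candidate keys.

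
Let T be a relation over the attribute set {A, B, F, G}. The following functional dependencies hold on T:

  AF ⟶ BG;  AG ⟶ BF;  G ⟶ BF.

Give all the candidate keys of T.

(A, F); (A, G)

Attribute A never appears on the right-hand side of any dependency, so A must belong to every candidate key.
{A}⁺ = {A}, which is not all of the schema, so we must add further attributes.
{A, F}⁺: AF→BG adds B, G → {A, B, F, G}. Minimal: {F}⁺ = {F}; {A}⁺ = {A} — none reach the full schema.
{A, G}⁺: AG→BF adds B, F → {A, B, F, G}. Minimal: {G}⁺ = {B, F, G}; {A}⁺ = {A} — none reach the full schema.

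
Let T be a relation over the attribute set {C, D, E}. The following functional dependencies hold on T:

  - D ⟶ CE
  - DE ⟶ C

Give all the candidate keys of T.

(D)

Attribute D never appears on the right-hand side of any dependency, so D must belong to every candidate key.
{D}⁺ = {C, D, E}, which is all of the schema, so {D} is the only candidate key.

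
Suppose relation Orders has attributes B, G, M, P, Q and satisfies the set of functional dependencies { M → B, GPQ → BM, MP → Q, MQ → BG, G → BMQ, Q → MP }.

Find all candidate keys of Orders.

(G); (Q); (M, P)

{G}⁺: G→BMQ adds B, M, Q; Q→MP adds P → {B, G, M, P, Q}.
{Q}⁺: Q→MP adds M, P; M→B adds B; MQ→BG adds G → {B, G, M, P, Q}.
{M, P}⁺: M→B adds B; MP→Q adds Q; MQ→BG adds G → {B, G, M, P, Q}. Minimal: {P}⁺ = {P}; {M}⁺ = {B, M} — none reach the full schema.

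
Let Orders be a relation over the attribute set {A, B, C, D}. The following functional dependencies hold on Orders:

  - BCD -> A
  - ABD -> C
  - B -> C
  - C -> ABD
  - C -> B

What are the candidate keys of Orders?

B, C

{B}⁺: B→C adds C; C→ABD adds A, D → {A, B, C, D}.
{C}⁺: C→ABD adds A, B, D → {A, B, C, D}.
Any other superkey contains one of these as a subset, so there are no further candidate keys.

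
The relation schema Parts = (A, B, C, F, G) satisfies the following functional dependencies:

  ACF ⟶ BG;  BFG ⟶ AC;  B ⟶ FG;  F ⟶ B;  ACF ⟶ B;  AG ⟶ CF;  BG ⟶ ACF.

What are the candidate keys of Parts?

{B}⁺: B→FG adds F, G; BG→ACF adds A, C → {A, B, C, F, G}.
{F}⁺: F→B adds B; B→FG adds G; BG→ACF adds A, C → {A, B, C, F, G}.
{A, G}⁺: AG→CF adds C, F; ACF→BG adds B → {A, B, C, F, G}. Minimal: {G}⁺ = {G}; {A}⁺ = {A} — none reach the full schema.

{B}, {F}, {A, G}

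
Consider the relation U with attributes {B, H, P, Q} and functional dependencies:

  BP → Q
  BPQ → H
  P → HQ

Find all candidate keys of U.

{B, P}

Attributes B, P never appear on any right-hand side, so every candidate key must contain {B, P}.
{B, P}⁺ = {B, H, P, Q}, which is all of the schema, so {B, P} is the only candidate key.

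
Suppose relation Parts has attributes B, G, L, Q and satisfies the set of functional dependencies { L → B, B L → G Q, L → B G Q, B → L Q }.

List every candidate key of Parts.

{B}⁺: B→LQ adds L, Q; BL→GQ adds G → {B, G, L, Q}.
{L}⁺: L→B adds B; BL→GQ adds G, Q → {B, G, L, Q}.

B; L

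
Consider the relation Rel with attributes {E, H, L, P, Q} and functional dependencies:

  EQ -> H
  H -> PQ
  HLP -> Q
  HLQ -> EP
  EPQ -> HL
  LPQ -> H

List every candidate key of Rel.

{E, H}⁺: H→PQ adds P, Q; EPQ→HL adds L → {E, H, L, P, Q}. Minimal: {H}⁺ = {H, P, Q}; {E}⁺ = {E} — none reach the full schema.
{E, Q}⁺: EQ→H adds H; H→PQ adds P; EPQ→HL adds L → {E, H, L, P, Q}. Minimal: {Q}⁺ = {Q}; {E}⁺ = {E} — none reach the full schema.
{H, L}⁺: H→PQ adds P, Q; HLQ→EP adds E → {E, H, L, P, Q}. Minimal: {L}⁺ = {L}; {H}⁺ = {H, P, Q} — none reach the full schema.
{L, P, Q}⁺: LPQ→H adds H; HLQ→EP adds E → {E, H, L, P, Q}. Minimal: {P, Q}⁺ = {P, Q}; {L, Q}⁺ = {L, Q}; {L, P}⁺ = {L, P} — none reach the full schema.

EH, EQ, HL, LPQ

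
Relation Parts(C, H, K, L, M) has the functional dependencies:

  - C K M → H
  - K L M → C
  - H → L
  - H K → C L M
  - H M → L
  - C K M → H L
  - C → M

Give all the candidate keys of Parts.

Attribute K never appears on the right-hand side of any dependency, so K must belong to every candidate key.
{K}⁺ = {K}, which is not all of the schema, so we must add further attributes.
{C, K}⁺: C→M adds M; CKM→H adds H; H→L adds L → {C, H, K, L, M}.
{H, K}⁺: H→L adds L; HK→CLM adds C, M → {C, H, K, L, M}.
{K, L, M}⁺: KLM→C adds C; CKM→HL adds H → {C, H, K, L, M}.
Any other superkey contains one of these as a subset, so there are no further candidate keys.

CK; HK; KLM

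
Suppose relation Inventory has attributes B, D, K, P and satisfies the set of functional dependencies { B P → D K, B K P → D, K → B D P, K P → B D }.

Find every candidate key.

{K}⁺: K→BDP adds B, D, P → {B, D, K, P}.
{B, P}⁺: BP→DK adds D, K → {B, D, K, P}. Minimal: {P}⁺ = {P}; {B}⁺ = {B} — none reach the full schema.

(K), (B, P)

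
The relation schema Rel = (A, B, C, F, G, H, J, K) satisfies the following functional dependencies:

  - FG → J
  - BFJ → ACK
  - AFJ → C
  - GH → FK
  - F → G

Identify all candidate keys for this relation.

(B, F, H); (B, G, H)

Attributes B, H never appear on any right-hand side, so every candidate key must contain {B, H}.
{B, H}⁺ = {B, H}, which is not all of the schema, so we must add further attributes.
{B, F, H}⁺: F→G adds G; FG→J adds J; BFJ→ACK adds A, C, K → {A, B, C, F, G, H, J, K}. Minimal: {F, H}⁺ = {F, G, H, J, K}; {B, H}⁺ = {B, H}; {B, F}⁺ = {A, B, C, F, G, J, K} — none reach the full schema.
{B, G, H}⁺: GH→FK adds F, K; FG→J adds J; BFJ→ACK adds A, C → {A, B, C, F, G, H, J, K}. Minimal: {G, H}⁺ = {F, G, H, J, K}; {B, H}⁺ = {B, H}; {B, G}⁺ = {B, G} — none reach the full schema.
Any other superkey contains one of these as a subset, so there are no further candidate keys.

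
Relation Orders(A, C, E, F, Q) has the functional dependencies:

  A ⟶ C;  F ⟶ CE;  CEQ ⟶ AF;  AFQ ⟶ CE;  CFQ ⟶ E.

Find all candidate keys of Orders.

Attribute Q never appears on the right-hand side of any dependency, so Q must belong to every candidate key.
{Q}⁺ = {Q}, which is not all of the schema, so we must add further attributes.
{F, Q}⁺: F→CE adds C, E; CEQ→AF adds A → {A, C, E, F, Q}. Minimal: {Q}⁺ = {Q}; {F}⁺ = {C, E, F} — none reach the full schema.
{A, E, Q}⁺: A→C adds C; CEQ→AF adds F → {A, C, E, F, Q}. Minimal: {E, Q}⁺ = {E, Q}; {A, Q}⁺ = {A, C, Q}; {A, E}⁺ = {A, C, E} — none reach the full schema.
{C, E, Q}⁺: CEQ→AF adds A, F → {A, C, E, F, Q}. Minimal: {E, Q}⁺ = {E, Q}; {C, Q}⁺ = {C, Q}; {C, E}⁺ = {C, E} — none reach the full schema.
Any other superkey contains one of these as a subset, so there are no further candidate keys.

{F, Q}; {A, E, Q}; {C, E, Q}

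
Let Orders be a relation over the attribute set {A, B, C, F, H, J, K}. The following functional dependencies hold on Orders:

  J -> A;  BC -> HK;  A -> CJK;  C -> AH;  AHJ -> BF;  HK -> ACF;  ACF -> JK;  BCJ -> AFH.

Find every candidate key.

A; C; J; HK

{A}⁺: A→CJK adds C, J, K; C→AH adds H; AHJ→BF adds B, F → {A, B, C, F, H, J, K}.
{C}⁺: C→AH adds A, H; A→CJK adds J, K; AHJ→BF adds B, F → {A, B, C, F, H, J, K}.
{J}⁺: J→A adds A; A→CJK adds C, K; C→AH adds H; AHJ→BF adds B, F → {A, B, C, F, H, J, K}.
{H, K}⁺: HK→ACF adds A, C, F; ACF→JK adds J; AHJ→BF adds B → {A, B, C, F, H, J, K}. Minimal: {K}⁺ = {K}; {H}⁺ = {H} — none reach the full schema.
Any other superkey contains one of these as a subset, so there are no further candidate keys.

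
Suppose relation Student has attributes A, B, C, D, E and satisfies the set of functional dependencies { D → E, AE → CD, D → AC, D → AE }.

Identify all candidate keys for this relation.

Attribute B never appears on the right-hand side of any dependency, so B must belong to every candidate key.
{B}⁺ = {B}, which is not all of the schema, so we must add further attributes.
{B, D}⁺: D→E adds E; D→AC adds A, C → {A, B, C, D, E}. Minimal: {D}⁺ = {A, C, D, E}; {B}⁺ = {B} — none reach the full schema.
{A, B, E}⁺: AE→CD adds C, D → {A, B, C, D, E}. Minimal: {B, E}⁺ = {B, E}; {A, E}⁺ = {A, C, D, E}; {A, B}⁺ = {A, B} — none reach the full schema.
Any other superkey contains one of these as a subset, so there are no further candidate keys.

{B, D}, {A, B, E}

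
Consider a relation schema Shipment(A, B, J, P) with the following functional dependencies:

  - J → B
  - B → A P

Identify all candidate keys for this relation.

Attribute J never appears on the right-hand side of any dependency, so J must belong to every candidate key.
{J}⁺ = {A, B, J, P}, which is all of the schema, so {J} is the only candidate key.

{J}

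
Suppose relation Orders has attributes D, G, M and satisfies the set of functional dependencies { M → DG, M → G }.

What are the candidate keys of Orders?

Attribute M never appears on the right-hand side of any dependency, so M must belong to every candidate key.
{M}⁺ = {D, G, M}, which is all of the schema, so {M} is the only candidate key.

M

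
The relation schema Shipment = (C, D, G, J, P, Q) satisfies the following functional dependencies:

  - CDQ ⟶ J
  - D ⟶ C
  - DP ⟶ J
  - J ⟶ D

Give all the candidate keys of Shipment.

{D, G, P, Q}, {G, J, P, Q}

Attributes G, P, Q never appear on any right-hand side, so every candidate key must contain {G, P, Q}.
{G, P, Q}⁺ = {G, P, Q}, which is not all of the schema, so we must add further attributes.
{D, G, P, Q}⁺: D→C adds C; DP→J adds J → {C, D, G, J, P, Q}. Minimal: {G, P, Q}⁺ = {G, P, Q}; {D, P, Q}⁺ = {C, D, J, P, Q}; {D, G, Q}⁺ = {C, D, G, J, Q}; … — none reach the full schema.
{G, J, P, Q}⁺: J→D adds D; D→C adds C → {C, D, G, J, P, Q}. Minimal: {J, P, Q}⁺ = {C, D, J, P, Q}; {G, P, Q}⁺ = {G, P, Q}; {G, J, Q}⁺ = {C, D, G, J, Q}; … — none reach the full schema.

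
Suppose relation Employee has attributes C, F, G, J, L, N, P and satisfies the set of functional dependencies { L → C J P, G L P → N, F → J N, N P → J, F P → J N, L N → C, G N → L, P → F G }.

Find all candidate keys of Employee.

{L}⁺: L→CJP adds C, J, P; P→FG adds F, G; GLP→N adds N → {C, F, G, J, L, N, P}.
{P}⁺: P→FG adds F, G; F→JN adds J, N; GN→L adds L; L→CJP adds C → {C, F, G, J, L, N, P}.
{F, G}⁺: F→JN adds J, N; GN→L adds L; L→CJP adds C, P → {C, F, G, J, L, N, P}. Minimal: {G}⁺ = {G}; {F}⁺ = {F, J, N} — none reach the full schema.
{G, N}⁺: GN→L adds L; L→CJP adds C, J, P; P→FG adds F → {C, F, G, J, L, N, P}. Minimal: {N}⁺ = {N}; {G}⁺ = {G} — none reach the full schema.
Any other superkey contains one of these as a subset, so there are no further candidate keys.

{L}; {P}; {F, G}; {G, N}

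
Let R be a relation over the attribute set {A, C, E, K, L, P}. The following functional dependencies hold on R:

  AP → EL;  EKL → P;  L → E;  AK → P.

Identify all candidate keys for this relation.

ACK

{A, C, K}⁺: AK→P adds P; AP→EL adds E, L → {A, C, E, K, L, P}. Minimal: {C, K}⁺ = {C, K}; {A, K}⁺ = {A, E, K, L, P}; {A, C}⁺ = {A, C} — none reach the full schema.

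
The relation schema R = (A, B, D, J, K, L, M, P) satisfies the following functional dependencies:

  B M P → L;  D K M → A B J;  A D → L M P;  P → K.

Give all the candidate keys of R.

Attribute D never appears on the right-hand side of any dependency, so D must belong to every candidate key.
{D}⁺ = {D}, which is not all of the schema, so we must add further attributes.
{A, D}⁺: AD→LMP adds L, M, P; P→K adds K; DKM→ABJ adds B, J → {A, B, D, J, K, L, M, P}.
{D, K, M}⁺: DKM→ABJ adds A, B, J; AD→LMP adds L, P → {A, B, D, J, K, L, M, P}.
{D, M, P}⁺: P→K adds K; DKM→ABJ adds A, B, J; AD→LMP adds L → {A, B, D, J, K, L, M, P}.

{A, D}, {D, K, M}, {D, M, P}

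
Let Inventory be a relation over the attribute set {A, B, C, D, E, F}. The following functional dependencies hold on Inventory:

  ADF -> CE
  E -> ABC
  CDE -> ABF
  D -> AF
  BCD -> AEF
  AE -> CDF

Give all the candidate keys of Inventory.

{D}⁺: D→AF adds A, F; ADF→CE adds C, E; E→ABC adds B → {A, B, C, D, E, F}.
{E}⁺: E→ABC adds A, B, C; AE→CDF adds D, F → {A, B, C, D, E, F}.
Any other superkey contains one of these as a subset, so there are no further candidate keys.

{D}, {E}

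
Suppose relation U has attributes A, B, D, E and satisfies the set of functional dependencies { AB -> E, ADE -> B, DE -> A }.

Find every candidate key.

DE, ABD

{D, E}⁺: DE→A adds A; ADE→B adds B → {A, B, D, E}. Minimal: {E}⁺ = {E}; {D}⁺ = {D} — none reach the full schema.
{A, B, D}⁺: AB→E adds E → {A, B, D, E}. Minimal: {B, D}⁺ = {B, D}; {A, D}⁺ = {A, D}; {A, B}⁺ = {A, B, E} — none reach the full schema.
Any other superkey contains one of these as a subset, so there are no further candidate keys.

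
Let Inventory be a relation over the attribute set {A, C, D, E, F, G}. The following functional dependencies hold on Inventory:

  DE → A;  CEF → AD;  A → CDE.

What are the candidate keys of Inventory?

Attributes F, G never appear on any right-hand side, so every candidate key must contain {F, G}.
{F, G}⁺ = {F, G}, which is not all of the schema, so we must add further attributes.
{A, F, G}⁺: A→CDE adds C, D, E → {A, C, D, E, F, G}. Minimal: {F, G}⁺ = {F, G}; {A, G}⁺ = {A, C, D, E, G}; {A, F}⁺ = {A, C, D, E, F} — none reach the full schema.
{C, E, F, G}⁺: CEF→AD adds A, D → {A, C, D, E, F, G}. Minimal: {E, F, G}⁺ = {E, F, G}; {C, F, G}⁺ = {C, F, G}; {C, E, G}⁺ = {C, E, G}; … — none reach the full schema.
{D, E, F, G}⁺: DE→A adds A; A→CDE adds C → {A, C, D, E, F, G}. Minimal: {E, F, G}⁺ = {E, F, G}; {D, F, G}⁺ = {D, F, G}; {D, E, G}⁺ = {A, C, D, E, G}; … — none reach the full schema.
Any other superkey contains one of these as a subset, so there are no further candidate keys.

{A, F, G}, {C, E, F, G}, {D, E, F, G}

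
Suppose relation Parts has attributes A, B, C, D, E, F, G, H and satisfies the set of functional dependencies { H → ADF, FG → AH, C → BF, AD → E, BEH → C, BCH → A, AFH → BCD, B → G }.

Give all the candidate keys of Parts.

C, H, BF, FG

{C}⁺: C→BF adds B, F; B→G adds G; FG→AH adds A, H; AFH→BCD adds D; AD→E adds E → {A, B, C, D, E, F, G, H}.
{H}⁺: H→ADF adds A, D, F; AD→E adds E; AFH→BCD adds B, C; B→G adds G → {A, B, C, D, E, F, G, H}.
{B, F}⁺: B→G adds G; FG→AH adds A, H; AFH→BCD adds C, D; AD→E adds E → {A, B, C, D, E, F, G, H}. Minimal: {F}⁺ = {F}; {B}⁺ = {B, G} — none reach the full schema.
{F, G}⁺: FG→AH adds A, H; AFH→BCD adds B, C, D; AD→E adds E → {A, B, C, D, E, F, G, H}. Minimal: {G}⁺ = {G}; {F}⁺ = {F} — none reach the full schema.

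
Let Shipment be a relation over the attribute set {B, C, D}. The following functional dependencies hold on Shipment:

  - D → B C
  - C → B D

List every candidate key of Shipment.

{C}⁺: C→BD adds B, D → {B, C, D}.
{D}⁺: D→BC adds B, C → {B, C, D}.

(C); (D)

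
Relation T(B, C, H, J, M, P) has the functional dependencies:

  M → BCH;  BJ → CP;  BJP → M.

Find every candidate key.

{B, J}; {J, M}

Attribute J never appears on the right-hand side of any dependency, so J must belong to every candidate key.
{J}⁺ = {J}, which is not all of the schema, so we must add further attributes.
{B, J}⁺: BJ→CP adds C, P; BJP→M adds M; M→BCH adds H → {B, C, H, J, M, P}. Minimal: {J}⁺ = {J}; {B}⁺ = {B} — none reach the full schema.
{J, M}⁺: M→BCH adds B, C, H; BJ→CP adds P → {B, C, H, J, M, P}. Minimal: {M}⁺ = {B, C, H, M}; {J}⁺ = {J} — none reach the full schema.
Any other superkey contains one of these as a subset, so there are no further candidate keys.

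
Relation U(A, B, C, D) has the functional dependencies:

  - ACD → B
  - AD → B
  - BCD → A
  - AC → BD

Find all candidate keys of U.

AC; BCD

Attribute C never appears on the right-hand side of any dependency, so C must belong to every candidate key.
{C}⁺ = {C}, which is not all of the schema, so we must add further attributes.
{A, C}⁺: AC→BD adds B, D → {A, B, C, D}. Minimal: {C}⁺ = {C}; {A}⁺ = {A} — none reach the full schema.
{B, C, D}⁺: BCD→A adds A → {A, B, C, D}. Minimal: {C, D}⁺ = {C, D}; {B, D}⁺ = {B, D}; {B, C}⁺ = {B, C} — none reach the full schema.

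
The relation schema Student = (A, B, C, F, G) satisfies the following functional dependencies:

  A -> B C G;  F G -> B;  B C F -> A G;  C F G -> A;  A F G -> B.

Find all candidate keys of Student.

(A, F), (B, C, F), (C, F, G)

{A, F}⁺: A→BCG adds B, C, G → {A, B, C, F, G}.
{B, C, F}⁺: BCF→AG adds A, G → {A, B, C, F, G}.
{C, F, G}⁺: FG→B adds B; BCF→AG adds A → {A, B, C, F, G}.
Any other superkey contains one of these as a subset, so there are no further candidate keys.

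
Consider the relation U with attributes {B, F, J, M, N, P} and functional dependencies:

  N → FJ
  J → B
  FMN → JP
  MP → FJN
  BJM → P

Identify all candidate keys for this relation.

JM; MN; MP

Attribute M never appears on the right-hand side of any dependency, so M must belong to every candidate key.
{M}⁺ = {M}, which is not all of the schema, so we must add further attributes.
{J, M}⁺: J→B adds B; BJM→P adds P; MP→FJN adds F, N → {B, F, J, M, N, P}.
{M, N}⁺: N→FJ adds F, J; J→B adds B; FMN→JP adds P → {B, F, J, M, N, P}.
{M, P}⁺: MP→FJN adds F, J, N; J→B adds B → {B, F, J, M, N, P}.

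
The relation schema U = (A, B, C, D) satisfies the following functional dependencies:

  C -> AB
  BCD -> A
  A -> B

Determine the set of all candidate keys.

Attributes C, D never appear on any right-hand side, so every candidate key must contain {C, D}.
{C, D}⁺ = {A, B, C, D}, which is all of the schema, so {C, D} is the only candidate key.

{C, D}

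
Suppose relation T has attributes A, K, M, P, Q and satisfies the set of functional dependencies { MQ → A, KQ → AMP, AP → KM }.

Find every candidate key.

{K, Q}; {A, P, Q}; {M, P, Q}

Attribute Q never appears on the right-hand side of any dependency, so Q must belong to every candidate key.
{Q}⁺ = {Q}, which is not all of the schema, so we must add further attributes.
{K, Q}⁺: KQ→AMP adds A, M, P → {A, K, M, P, Q}. Minimal: {Q}⁺ = {Q}; {K}⁺ = {K} — none reach the full schema.
{A, P, Q}⁺: AP→KM adds K, M → {A, K, M, P, Q}. Minimal: {P, Q}⁺ = {P, Q}; {A, Q}⁺ = {A, Q}; {A, P}⁺ = {A, K, M, P} — none reach the full schema.
{M, P, Q}⁺: MQ→A adds A; AP→KM adds K → {A, K, M, P, Q}. Minimal: {P, Q}⁺ = {P, Q}; {M, Q}⁺ = {A, M, Q}; {M, P}⁺ = {M, P} — none reach the full schema.
Any other superkey contains one of these as a subset, so there are no further candidate keys.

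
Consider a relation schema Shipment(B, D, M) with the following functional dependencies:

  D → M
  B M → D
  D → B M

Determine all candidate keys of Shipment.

{D}⁺: D→M adds M; D→BM adds B → {B, D, M}.
{B, M}⁺: BM→D adds D → {B, D, M}. Minimal: {M}⁺ = {M}; {B}⁺ = {B} — none reach the full schema.

(D), (B, M)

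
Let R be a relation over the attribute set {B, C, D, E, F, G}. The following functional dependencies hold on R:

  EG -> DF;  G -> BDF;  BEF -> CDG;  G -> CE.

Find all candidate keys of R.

{G}⁺: G→BDF adds B, D, F; G→CE adds C, E → {B, C, D, E, F, G}.
{B, E, F}⁺: BEF→CDG adds C, D, G → {B, C, D, E, F, G}. Minimal: {E, F}⁺ = {E, F}; {B, F}⁺ = {B, F}; {B, E}⁺ = {B, E} — none reach the full schema.

{G}, {B, E, F}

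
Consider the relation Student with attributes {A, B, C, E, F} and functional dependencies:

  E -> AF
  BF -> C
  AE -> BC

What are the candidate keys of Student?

{E}

Attribute E never appears on the right-hand side of any dependency, so E must belong to every candidate key.
{E}⁺ = {A, B, C, E, F}, which is all of the schema, so {E} is the only candidate key.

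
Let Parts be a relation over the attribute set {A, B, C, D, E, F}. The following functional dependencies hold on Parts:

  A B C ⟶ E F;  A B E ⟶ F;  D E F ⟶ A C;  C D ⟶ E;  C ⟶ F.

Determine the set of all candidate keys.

(B, C, D), (A, B, D, E), (B, D, E, F)

Attributes B, D never appear on any right-hand side, so every candidate key must contain {B, D}.
{B, D}⁺ = {B, D}, which is not all of the schema, so we must add further attributes.
{B, C, D}⁺: CD→E adds E; C→F adds F; DEF→AC adds A → {A, B, C, D, E, F}.
{A, B, D, E}⁺: ABE→F adds F; DEF→AC adds C → {A, B, C, D, E, F}.
{B, D, E, F}⁺: DEF→AC adds A, C → {A, B, C, D, E, F}.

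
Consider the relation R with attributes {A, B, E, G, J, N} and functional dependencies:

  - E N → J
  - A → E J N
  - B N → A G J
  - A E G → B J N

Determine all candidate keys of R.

{A, B}⁺: A→EJN adds E, J, N; BN→AGJ adds G → {A, B, E, G, J, N}. Minimal: {B}⁺ = {B}; {A}⁺ = {A, E, J, N} — none reach the full schema.
{A, G}⁺: A→EJN adds E, J, N; AEG→BJN adds B → {A, B, E, G, J, N}. Minimal: {G}⁺ = {G}; {A}⁺ = {A, E, J, N} — none reach the full schema.
{B, N}⁺: BN→AGJ adds A, G, J; A→EJN adds E → {A, B, E, G, J, N}. Minimal: {N}⁺ = {N}; {B}⁺ = {B} — none reach the full schema.
Any other superkey contains one of these as a subset, so there are no further candidate keys.

{A, B}, {A, G}, {B, N}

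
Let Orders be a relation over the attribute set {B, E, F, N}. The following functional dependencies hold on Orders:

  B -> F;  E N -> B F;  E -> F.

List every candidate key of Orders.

Attributes E, N never appear on any right-hand side, so every candidate key must contain {E, N}.
{E, N}⁺ = {B, E, F, N}, which is all of the schema, so {E, N} is the only candidate key.

{E, N}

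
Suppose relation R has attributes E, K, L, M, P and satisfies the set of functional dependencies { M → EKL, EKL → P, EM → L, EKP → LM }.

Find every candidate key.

{M}⁺: M→EKL adds E, K, L; EKL→P adds P → {E, K, L, M, P}.
{E, K, L}⁺: EKL→P adds P; EKP→LM adds M → {E, K, L, M, P}. Minimal: {K, L}⁺ = {K, L}; {E, L}⁺ = {E, L}; {E, K}⁺ = {E, K} — none reach the full schema.
{E, K, P}⁺: EKP→LM adds L, M → {E, K, L, M, P}. Minimal: {K, P}⁺ = {K, P}; {E, P}⁺ = {E, P}; {E, K}⁺ = {E, K} — none reach the full schema.

{M}; {E, K, L}; {E, K, P}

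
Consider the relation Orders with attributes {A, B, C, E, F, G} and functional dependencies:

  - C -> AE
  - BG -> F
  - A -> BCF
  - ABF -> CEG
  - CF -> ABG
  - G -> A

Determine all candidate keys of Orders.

{A}⁺: A→BCF adds B, C, F; ABF→CEG adds E, G → {A, B, C, E, F, G}.
{C}⁺: C→AE adds A, E; A→BCF adds B, F; ABF→CEG adds G → {A, B, C, E, F, G}.
{G}⁺: G→A adds A; A→BCF adds B, C, F; ABF→CEG adds E → {A, B, C, E, F, G}.

(A), (C), (G)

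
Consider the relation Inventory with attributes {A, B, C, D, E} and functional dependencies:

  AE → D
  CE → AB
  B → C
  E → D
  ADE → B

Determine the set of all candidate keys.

Attribute E never appears on the right-hand side of any dependency, so E must belong to every candidate key.
{E}⁺ = {D, E}, which is not all of the schema, so we must add further attributes.
{A, E}⁺: AE→D adds D; ADE→B adds B; B→C adds C → {A, B, C, D, E}.
{B, E}⁺: B→C adds C; E→D adds D; CE→AB adds A → {A, B, C, D, E}.
{C, E}⁺: CE→AB adds A, B; E→D adds D → {A, B, C, D, E}.

AE, BE, CE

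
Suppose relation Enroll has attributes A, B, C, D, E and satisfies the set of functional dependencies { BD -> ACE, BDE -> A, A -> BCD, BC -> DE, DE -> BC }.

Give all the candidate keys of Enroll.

{A}⁺: A→BCD adds B, C, D; BC→DE adds E → {A, B, C, D, E}.
{B, C}⁺: BC→DE adds D, E; BD→ACE adds A → {A, B, C, D, E}. Minimal: {C}⁺ = {C}; {B}⁺ = {B} — none reach the full schema.
{B, D}⁺: BD→ACE adds A, C, E → {A, B, C, D, E}. Minimal: {D}⁺ = {D}; {B}⁺ = {B} — none reach the full schema.
{D, E}⁺: DE→BC adds B, C; BD→ACE adds A → {A, B, C, D, E}. Minimal: {E}⁺ = {E}; {D}⁺ = {D} — none reach the full schema.
Any other superkey contains one of these as a subset, so there are no further candidate keys.

{A}; {B, C}; {B, D}; {D, E}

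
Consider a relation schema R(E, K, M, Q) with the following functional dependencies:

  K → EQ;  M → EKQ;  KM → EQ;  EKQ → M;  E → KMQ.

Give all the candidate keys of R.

{E}⁺: E→KMQ adds K, M, Q → {E, K, M, Q}.
{K}⁺: K→EQ adds E, Q; EKQ→M adds M → {E, K, M, Q}.
{M}⁺: M→EKQ adds E, K, Q → {E, K, M, Q}.
Any other superkey contains one of these as a subset, so there are no further candidate keys.

{E}; {K}; {M}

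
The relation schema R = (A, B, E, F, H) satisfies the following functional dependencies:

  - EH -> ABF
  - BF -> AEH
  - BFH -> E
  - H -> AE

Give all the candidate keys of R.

H, BF

{H}⁺: H→AE adds A, E; EH→ABF adds B, F → {A, B, E, F, H}.
{B, F}⁺: BF→AEH adds A, E, H → {A, B, E, F, H}. Minimal: {F}⁺ = {F}; {B}⁺ = {B} — none reach the full schema.
Any other superkey contains one of these as a subset, so there are no further candidate keys.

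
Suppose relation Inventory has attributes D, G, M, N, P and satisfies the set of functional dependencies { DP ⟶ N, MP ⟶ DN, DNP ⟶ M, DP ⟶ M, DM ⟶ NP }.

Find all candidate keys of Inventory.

Attribute G never appears on the right-hand side of any dependency, so G must belong to every candidate key.
{G}⁺ = {G}, which is not all of the schema, so we must add further attributes.
{D, G, M}⁺: DM→NP adds N, P → {D, G, M, N, P}. Minimal: {G, M}⁺ = {G, M}; {D, M}⁺ = {D, M, N, P}; {D, G}⁺ = {D, G} — none reach the full schema.
{D, G, P}⁺: DP→N adds N; DNP→M adds M → {D, G, M, N, P}. Minimal: {G, P}⁺ = {G, P}; {D, P}⁺ = {D, M, N, P}; {D, G}⁺ = {D, G} — none reach the full schema.
{G, M, P}⁺: MP→DN adds D, N → {D, G, M, N, P}. Minimal: {M, P}⁺ = {D, M, N, P}; {G, P}⁺ = {G, P}; {G, M}⁺ = {G, M} — none reach the full schema.

(D, G, M); (D, G, P); (G, M, P)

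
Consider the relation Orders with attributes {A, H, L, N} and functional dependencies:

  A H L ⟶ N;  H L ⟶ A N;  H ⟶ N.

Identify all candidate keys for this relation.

Attributes H, L never appear on any right-hand side, so every candidate key must contain {H, L}.
{H, L}⁺ = {A, H, L, N}, which is all of the schema, so {H, L} is the only candidate key.

{H, L}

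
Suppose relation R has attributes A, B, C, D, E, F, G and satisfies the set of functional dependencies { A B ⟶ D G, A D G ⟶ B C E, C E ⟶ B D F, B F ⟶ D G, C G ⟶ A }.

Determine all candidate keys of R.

(A, B); (C, E); (A, D, G); (B, C, F); (B, C, G); (C, D, G)

{A, B}⁺: AB→DG adds D, G; ADG→BCE adds C, E; CE→BDF adds F → {A, B, C, D, E, F, G}. Minimal: {B}⁺ = {B}; {A}⁺ = {A} — none reach the full schema.
{C, E}⁺: CE→BDF adds B, D, F; BF→DG adds G; CG→A adds A → {A, B, C, D, E, F, G}. Minimal: {E}⁺ = {E}; {C}⁺ = {C} — none reach the full schema.
{A, D, G}⁺: ADG→BCE adds B, C, E; CE→BDF adds F → {A, B, C, D, E, F, G}. Minimal: {D, G}⁺ = {D, G}; {A, G}⁺ = {A, G}; {A, D}⁺ = {A, D} — none reach the full schema.
{B, C, F}⁺: BF→DG adds D, G; CG→A adds A; ADG→BCE adds E → {A, B, C, D, E, F, G}. Minimal: {C, F}⁺ = {C, F}; {B, F}⁺ = {B, D, F, G}; {B, C}⁺ = {B, C} — none reach the full schema.
{B, C, G}⁺: CG→A adds A; AB→DG adds D; ADG→BCE adds E; CE→BDF adds F → {A, B, C, D, E, F, G}. Minimal: {C, G}⁺ = {A, C, G}; {B, G}⁺ = {B, G}; {B, C}⁺ = {B, C} — none reach the full schema.
{C, D, G}⁺: CG→A adds A; ADG→BCE adds B, E; CE→BDF adds F → {A, B, C, D, E, F, G}. Minimal: {D, G}⁺ = {D, G}; {C, G}⁺ = {A, C, G}; {C, D}⁺ = {C, D} — none reach the full schema.
Any other superkey contains one of these as a subset, so there are no further candidate keys.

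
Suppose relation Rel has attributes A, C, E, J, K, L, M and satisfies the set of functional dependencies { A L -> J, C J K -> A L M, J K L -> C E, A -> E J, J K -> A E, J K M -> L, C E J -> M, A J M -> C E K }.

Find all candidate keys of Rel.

{A, C}⁺: A→EJ adds E, J; CEJ→M adds M; AJM→CEK adds K; CJK→ALM adds L → {A, C, E, J, K, L, M}.
{A, M}⁺: A→EJ adds E, J; AJM→CEK adds C, K; CJK→ALM adds L → {A, C, E, J, K, L, M}.
{A, K, L}⁺: AL→J adds J; JKL→CE adds C, E; CEJ→M adds M → {A, C, E, J, K, L, M}.
{C, J, K}⁺: CJK→ALM adds A, L, M; JKL→CE adds E → {A, C, E, J, K, L, M}.
{J, K, L}⁺: JKL→CE adds C, E; JK→AE adds A; CEJ→M adds M → {A, C, E, J, K, L, M}.
{J, K, M}⁺: JK→AE adds A, E; JKM→L adds L; AJM→CEK adds C → {A, C, E, J, K, L, M}.
Any other superkey contains one of these as a subset, so there are no further candidate keys.

{A, C}, {A, M}, {A, K, L}, {C, J, K}, {J, K, L}, {J, K, M}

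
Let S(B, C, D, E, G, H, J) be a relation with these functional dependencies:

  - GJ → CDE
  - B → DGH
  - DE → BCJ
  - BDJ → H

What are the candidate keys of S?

(B, E), (B, J), (D, E), (G, J)

{B, E}⁺: B→DGH adds D, G, H; DE→BCJ adds C, J → {B, C, D, E, G, H, J}. Minimal: {E}⁺ = {E}; {B}⁺ = {B, D, G, H} — none reach the full schema.
{B, J}⁺: B→DGH adds D, G, H; GJ→CDE adds C, E → {B, C, D, E, G, H, J}. Minimal: {J}⁺ = {J}; {B}⁺ = {B, D, G, H} — none reach the full schema.
{D, E}⁺: DE→BCJ adds B, C, J; BDJ→H adds H; B→DGH adds G → {B, C, D, E, G, H, J}. Minimal: {E}⁺ = {E}; {D}⁺ = {D} — none reach the full schema.
{G, J}⁺: GJ→CDE adds C, D, E; DE→BCJ adds B; BDJ→H adds H → {B, C, D, E, G, H, J}. Minimal: {J}⁺ = {J}; {G}⁺ = {G} — none reach the full schema.
Any other superkey contains one of these as a subset, so there are no further candidate keys.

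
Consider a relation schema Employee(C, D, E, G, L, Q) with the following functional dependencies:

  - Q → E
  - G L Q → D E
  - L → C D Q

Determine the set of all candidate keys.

{G, L}

Attributes G, L never appear on any right-hand side, so every candidate key must contain {G, L}.
{G, L}⁺ = {C, D, E, G, L, Q}, which is all of the schema, so {G, L} is the only candidate key.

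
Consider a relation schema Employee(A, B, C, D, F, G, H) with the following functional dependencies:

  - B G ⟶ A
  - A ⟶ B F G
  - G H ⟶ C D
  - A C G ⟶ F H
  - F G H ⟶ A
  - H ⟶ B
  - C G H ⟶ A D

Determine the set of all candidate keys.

(A, C), (A, H), (G, H), (B, C, G)

{A, C}⁺: A→BFG adds B, F, G; ACG→FH adds H; CGH→AD adds D → {A, B, C, D, F, G, H}.
{A, H}⁺: A→BFG adds B, F, G; GH→CD adds C, D → {A, B, C, D, F, G, H}.
{G, H}⁺: GH→CD adds C, D; H→B adds B; CGH→AD adds A; A→BFG adds F → {A, B, C, D, F, G, H}.
{B, C, G}⁺: BG→A adds A; A→BFG adds F; ACG→FH adds H; CGH→AD adds D → {A, B, C, D, F, G, H}.
Any other superkey contains one of these as a subset, so there are no further candidate keys.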